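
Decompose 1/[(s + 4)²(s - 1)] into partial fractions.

Cover-up at s=1: R = 1/(1 + 4)² = 1/25. Cover-up at s=-4: Q = 1/(-4 - 1) = -1/5. Comparing s² coeff: P = -R = -1/25
Result: (-1/25)/(s + 4) - (1/5)/(s + 4)² + (1/25)/(s - 1)


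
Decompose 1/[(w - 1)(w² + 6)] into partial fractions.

Cover-up at w = 1: P = 1/(1² + 6) = 1/7. Then Q = -P = -1/7, R = -P·(0 + 1) = -1/7
Result: (1/7)/(w - 1) - ((1/7)w + 1/7)/(w² + 6)


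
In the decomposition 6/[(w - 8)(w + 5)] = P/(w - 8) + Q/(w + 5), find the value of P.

Cover-up at w = 8: P = 6/(8 + 5) = 6/13


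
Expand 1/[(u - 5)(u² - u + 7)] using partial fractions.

Cover-up at u = 5: α = 1/(5² - 1·5 + 7) = 1/27. Then β = -α = -1/27, γ = -α·(-1 + 5) = -4/27
Result: (1/27)/(u - 5) - ((1/27)u + 4/27)/(u² - u + 7)


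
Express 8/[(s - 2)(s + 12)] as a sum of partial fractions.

8/(s - 2)(s + 12) = A/(s - 2) + B/(s + 12). A = 8/(2 + 12) = 4/7, B = 8/(-12 - 2) = -4/7
Result: (4/7)/(s - 2) - (4/7)/(s + 12)


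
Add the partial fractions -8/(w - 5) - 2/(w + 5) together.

Common denominator (w - 5)(w + 5). Numerator: -8(w + 5) - 2(w - 5) = (-8w - 40) - (2w - 10) = -10w - 30
Result: (-10w - 30)/[(w - 5)(w + 5)]


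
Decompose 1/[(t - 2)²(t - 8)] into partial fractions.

Cover-up at t=8: R = 1/(8 - 2)² = 1/36. Cover-up at t=2: Q = 1/(2 - 8) = -1/6. Comparing t² coeff: P = -R = -1/36
Result: (-1/36)/(t - 2) - (1/6)/(t - 2)² + (1/36)/(t - 8)


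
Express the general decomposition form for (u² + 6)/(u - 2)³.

Repeated linear factor (power 3): A/(u - 2) + B/(u - 2)² + C/(u - 2)³


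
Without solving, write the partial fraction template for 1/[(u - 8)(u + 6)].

Distinct linear factors: α/(u - 8) + β/(u + 6)


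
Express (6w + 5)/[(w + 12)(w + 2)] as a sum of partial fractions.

At w=-12: P = (6·(-12) + 5)/(-12 + 2) = 67/10. At w=-2: Q = (6·(-2) + 5)/(-2 + 12) = -7/10
Result: (67/10)/(w + 12) - (7/10)/(w + 2)


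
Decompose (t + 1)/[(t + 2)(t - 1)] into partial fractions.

At t=-2: P = (1·(-2) + 1)/(-2 - 1) = 1/3. At t=1: Q = (1·1 + 1)/(1 + 2) = 2/3
Result: (1/3)/(t + 2) + (2/3)/(t - 1)


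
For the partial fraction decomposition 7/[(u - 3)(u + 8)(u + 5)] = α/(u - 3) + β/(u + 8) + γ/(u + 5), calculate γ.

Cover-up at u = -5: γ = 7/[(-5 - 3)(-5 + 8)] = 7/[(-8)(3)] = -7/24


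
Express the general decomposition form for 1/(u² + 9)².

Repeated quadratic factor: (αu + β)/(u² + 9) + (γu + δ)/(u² + 9)²


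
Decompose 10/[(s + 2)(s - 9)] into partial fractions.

10/(s + 2)(s - 9) = A/(s + 2) + B/(s - 9). A = 10/(-2 - 9) = -10/11, B = 10/(9 + 2) = 10/11
Result: (-10/11)/(s + 2) + (10/11)/(s - 9)


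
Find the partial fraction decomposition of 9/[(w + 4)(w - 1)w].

Using cover-up method: α = 9/20, β = 9/5, γ = -9/4
Result: (9/20)/(w + 4) + (9/5)/(w - 1) - (9/4)/w


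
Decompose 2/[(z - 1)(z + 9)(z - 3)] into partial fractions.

Using cover-up method: P = -1/10, Q = 1/60, R = 1/12
Result: (-1/10)/(z - 1) + (1/60)/(z + 9) + (1/12)/(z - 3)


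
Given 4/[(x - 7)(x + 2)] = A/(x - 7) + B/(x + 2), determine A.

Cover-up at x = 7: A = 4/(7 + 2) = 4/9


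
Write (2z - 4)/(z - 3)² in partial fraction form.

(2z - 4) = P(z - 3) + Q. At z = 3: Q = 2·3 - 4 = 2. Coeff of z: P = 2
Result: 2/(z - 3) + 2/(z - 3)²


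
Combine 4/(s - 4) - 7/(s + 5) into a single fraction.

Common denominator (s - 4)(s + 5). Numerator: 4(s + 5) - 7(s - 4) = (4s + 20) - (7s - 28) = -3s + 48
Result: (-3s + 48)/[(s - 4)(s + 5)]


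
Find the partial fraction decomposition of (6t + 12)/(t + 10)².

(6t + 12) = α(t + 10) + β. At t = -10: β = 6·(-10) + 12 = -48. Coeff of t: α = 6
Result: 6/(t + 10) - 48/(t + 10)²


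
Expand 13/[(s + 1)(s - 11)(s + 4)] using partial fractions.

Using cover-up method: A = -13/36, B = 13/180, C = 13/45
Result: (-13/36)/(s + 1) + (13/180)/(s - 11) + (13/45)/(s + 4)


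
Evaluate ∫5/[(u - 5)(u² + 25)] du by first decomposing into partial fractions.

Cover-up at u=5: α = 5/(5²+25) = 1/10. Coeff matching: β = -1/10, γ = -1/2. Decomposition: (1/10)/(u - 5) - ((1/10)u + 1/2)/(u² + 25). Integrate: linear → ln, quadratic → (1/2)ln + arctan: (1/10) ln|(u - 5)| - (1/20) ln(u² + 25) - (1/10) arctan(u/5) + C


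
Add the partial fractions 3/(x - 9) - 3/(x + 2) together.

Common denominator (x - 9)(x + 2). Numerator: 3(x + 2) - 3(x - 9) = (3x + 6) - (3x - 27) = 33
Result: (33)/[(x - 9)(x + 2)]


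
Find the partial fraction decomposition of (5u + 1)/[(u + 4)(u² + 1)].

At u=-4: α = (5·(-4) + 1)/((-4)² + 1) = -19/17. β = -α = 19/17, γ = 5 - (-4)·α = 9/17
Result: (-19/17)/(u + 4) + ((19/17)u + 9/17)/(u² + 1)


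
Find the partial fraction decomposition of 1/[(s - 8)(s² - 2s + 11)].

Cover-up at s = 8: A = 1/(8² - 2·8 + 11) = 1/59. Then B = -A = -1/59, C = -A·(-2 + 8) = -6/59
Result: (1/59)/(s - 8) - ((1/59)s + 6/59)/(s² - 2s + 11)


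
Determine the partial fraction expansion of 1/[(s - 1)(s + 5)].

1/(s - 1)(s + 5) = α/(s - 1) + β/(s + 5). α = 1/(1 + 5) = 1/6, β = 1/(-5 - 1) = -1/6
Result: (1/6)/(s - 1) - (1/6)/(s + 5)


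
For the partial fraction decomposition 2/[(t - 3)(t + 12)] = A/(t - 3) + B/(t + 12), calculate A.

Cover-up at t = 3: A = 2/(3 + 12) = 2/15


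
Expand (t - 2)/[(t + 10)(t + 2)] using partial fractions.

At t=-10: P = (1·(-10) - 2)/(-10 + 2) = 3/2. At t=-2: Q = (1·(-2) - 2)/(-2 + 10) = -1/2
Result: (3/2)/(t + 10) - (1/2)/(t + 2)


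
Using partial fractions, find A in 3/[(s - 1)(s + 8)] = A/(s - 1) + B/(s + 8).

Cover-up at s = 1: A = 3/(1 + 8) = 3/9 = 1/3


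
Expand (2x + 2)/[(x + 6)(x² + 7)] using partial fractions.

At x=-6: P = (2·(-6) + 2)/((-6)² + 7) = -10/43. Q = -P = 10/43, R = 2 - (-6)·P = 26/43
Result: (-10/43)/(x + 6) + ((10/43)x + 26/43)/(x² + 7)


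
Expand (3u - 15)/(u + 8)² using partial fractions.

(3u - 15) = α(u + 8) + β. At u = -8: β = 3·(-8) - 15 = -39. Coeff of u: α = 3
Result: 3/(u + 8) - 39/(u + 8)²


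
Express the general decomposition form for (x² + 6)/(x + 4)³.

Repeated linear factor (power 3): P/(x + 4) + Q/(x + 4)² + R/(x + 4)³


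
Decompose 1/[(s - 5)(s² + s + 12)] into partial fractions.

Cover-up at s = 5: P = 1/(5² + 1·5 + 12) = 1/42. Then Q = -P = -1/42, R = -P·(1 + 5) = -1/7
Result: (1/42)/(s - 5) - ((1/42)s + 1/7)/(s² + s + 12)


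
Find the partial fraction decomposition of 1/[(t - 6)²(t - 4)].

Cover-up at t=4: R = 1/(4 - 6)² = 1/4. Cover-up at t=6: Q = 1/(6 - 4) = 1/2. Comparing t² coeff: P = -R = -1/4
Result: (-1/4)/(t - 6) + (1/2)/(t - 6)² + (1/4)/(t - 4)


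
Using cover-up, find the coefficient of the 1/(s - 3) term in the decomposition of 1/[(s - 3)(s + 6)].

Cover (s - 3), set s=3: 1/((s + 6) at s=3) = 1/(9) = 1/9


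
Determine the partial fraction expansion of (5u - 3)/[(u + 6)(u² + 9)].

At u=-6: α = (5·(-6) - 3)/((-6)² + 9) = -11/15. β = -α = 11/15, γ = 5 - (-6)·α = 3/5
Result: (-11/15)/(u + 6) + ((11/15)u + 3/5)/(u² + 9)


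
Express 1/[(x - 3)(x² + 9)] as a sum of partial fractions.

Cover-up at x = 3: α = 1/(3² + 9) = 1/18. Then β = -α = -1/18, γ = -α·(0 + 3) = -1/6
Result: (1/18)/(x - 3) - ((1/18)x + 1/6)/(x² + 9)


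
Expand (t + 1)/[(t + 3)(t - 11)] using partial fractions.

At t=-3: α = (1·(-3) + 1)/(-3 - 11) = 1/7. At t=11: β = (1·11 + 1)/(11 + 3) = 6/7
Result: (1/7)/(t + 3) + (6/7)/(t - 11)


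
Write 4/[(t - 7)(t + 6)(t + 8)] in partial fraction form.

Using cover-up method: α = 4/195, β = -2/13, γ = 2/15
Result: (4/195)/(t - 7) - (2/13)/(t + 6) + (2/15)/(t + 8)


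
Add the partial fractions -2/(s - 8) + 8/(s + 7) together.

Common denominator (s - 8)(s + 7). Numerator: -2(s + 7) + 8(s - 8) = (-2s - 14) + (8s - 64) = 6s - 78
Result: (6s - 78)/[(s - 8)(s + 7)]


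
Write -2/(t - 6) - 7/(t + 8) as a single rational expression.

Common denominator (t - 6)(t + 8). Numerator: -2(t + 8) - 7(t - 6) = (-2t - 16) - (7t - 42) = -9t + 26
Result: (-9t + 26)/[(t - 6)(t + 8)]


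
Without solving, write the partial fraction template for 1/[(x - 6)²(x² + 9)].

Repeated linear + quadratic: α/(x - 6) + β/(x - 6)² + (γx + δ)/(x² + 9)


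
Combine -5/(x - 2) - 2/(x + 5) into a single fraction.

Common denominator (x - 2)(x + 5). Numerator: -5(x + 5) - 2(x - 2) = (-5x - 25) - (2x - 4) = -7x - 21
Result: (-7x - 21)/[(x - 2)(x + 5)]


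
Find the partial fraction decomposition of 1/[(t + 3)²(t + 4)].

Cover-up at t=-4: R = 1/(-4 + 3)² = 1. Cover-up at t=-3: Q = 1/(-3 + 4) = 1. Comparing t² coeff: P = -R = -1
Result: -1/(t + 3) + 1/(t + 3)² + 1/(t + 4)


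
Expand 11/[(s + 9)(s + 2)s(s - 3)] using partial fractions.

Using Heaviside cover-up: (-11/756)/(s + 9) + (11/70)/(s + 2) - (11/54)/s + (11/180)/(s - 3)


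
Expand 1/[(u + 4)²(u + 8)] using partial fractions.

Cover-up at u=-8: R = 1/(-8 + 4)² = 1/16. Cover-up at u=-4: Q = 1/(-4 + 8) = 1/4. Comparing u² coeff: P = -R = -1/16
Result: (-1/16)/(u + 4) + (1/4)/(u + 4)² + (1/16)/(u + 8)


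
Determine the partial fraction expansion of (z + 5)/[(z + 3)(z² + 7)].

At z=-3: P = (1·(-3) + 5)/((-3)² + 7) = 1/8. Q = -P = -1/8, R = 1 - (-3)·P = 11/8
Result: (1/8)/(z + 3) - ((1/8)z - 11/8)/(z² + 7)


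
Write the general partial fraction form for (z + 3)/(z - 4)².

Repeated linear factor: A/(z - 4) + B/(z - 4)²


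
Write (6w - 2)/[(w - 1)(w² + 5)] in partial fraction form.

At w=1: P = (6·1 - 2)/(1² + 5) = 2/3. Q = -P = -2/3, R = 6 - 1·P = 16/3
Result: (2/3)/(w - 1) - ((2/3)w - 16/3)/(w² + 5)


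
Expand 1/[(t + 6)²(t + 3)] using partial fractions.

Cover-up at t=-3: γ = 1/(-3 + 6)² = 1/9. Cover-up at t=-6: β = 1/(-6 + 3) = -1/3. Comparing t² coeff: α = -γ = -1/9
Result: (-1/9)/(t + 6) - (1/3)/(t + 6)² + (1/9)/(t + 3)


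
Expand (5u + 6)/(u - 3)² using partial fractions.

(5u + 6) = A(u - 3) + B. At u = 3: B = 5·3 + 6 = 21. Coeff of u: A = 5
Result: 5/(u - 3) + 21/(u - 3)²


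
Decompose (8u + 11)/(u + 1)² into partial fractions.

(8u + 11) = P(u + 1) + Q. At u = -1: Q = 8·(-1) + 11 = 3. Coeff of u: P = 8
Result: 8/(u + 1) + 3/(u + 1)²


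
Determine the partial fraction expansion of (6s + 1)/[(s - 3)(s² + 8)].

At s=3: α = (6·3 + 1)/(3² + 8) = 19/17. β = -α = -19/17, γ = 6 - 3·α = 45/17
Result: (19/17)/(s - 3) - ((19/17)s - 45/17)/(s² + 8)


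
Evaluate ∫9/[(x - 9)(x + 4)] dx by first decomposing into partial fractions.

Decompose: 9/[(x - 9)(x + 4)] = (9/13)/(x - 9) - (9/13)/(x + 4). Integrate each term: (9/13) ln|(x - 9)| - (9/13) ln|(x + 4)| + C


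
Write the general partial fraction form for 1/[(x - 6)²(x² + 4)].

Repeated linear + quadratic: A/(x - 6) + B/(x - 6)² + (Cx + D)/(x² + 4)


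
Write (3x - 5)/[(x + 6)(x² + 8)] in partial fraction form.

At x=-6: α = (3·(-6) - 5)/((-6)² + 8) = -23/44. β = -α = 23/44, γ = 3 - (-6)·α = -3/22
Result: (-23/44)/(x + 6) + ((23/44)x - 3/22)/(x² + 8)


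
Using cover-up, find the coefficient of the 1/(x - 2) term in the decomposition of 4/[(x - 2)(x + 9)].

Cover (x - 2), set x=2: 4/((x + 9) at x=2) = 4/(11) = 4/11


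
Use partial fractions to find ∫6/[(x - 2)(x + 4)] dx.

Decompose: 6/[(x - 2)(x + 4)] = 1/(x - 2) - 1/(x + 4). Integrate each term: ln|(x - 2)| - ln|(x + 4)| + C


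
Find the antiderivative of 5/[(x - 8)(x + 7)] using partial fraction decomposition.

Decompose: 5/[(x - 8)(x + 7)] = (1/3)/(x - 8) - (1/3)/(x + 7). Integrate each term: (1/3) ln|(x - 8)| - (1/3) ln|(x + 7)| + C


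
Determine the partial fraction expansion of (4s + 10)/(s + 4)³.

(4s + 10) = P(s + 4)² + Q(s + 4) + R. At s = -4: R = 4·(-4) + 10 = -6. Coefficients: P = 0, Q = 4
Result: 4/(s + 4)² - 6/(s + 4)³


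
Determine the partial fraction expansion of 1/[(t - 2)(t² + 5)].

Cover-up at t = 2: α = 1/(2² + 5) = 1/9. Then β = -α = -1/9, γ = -α·(0 + 2) = -2/9
Result: (1/9)/(t - 2) - ((1/9)t + 2/9)/(t² + 5)


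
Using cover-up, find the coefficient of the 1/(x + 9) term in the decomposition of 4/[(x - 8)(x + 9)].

Cover (x + 9), set x=-9: 4/((x - 8) at x=-9) = 4/(-17) = -4/17


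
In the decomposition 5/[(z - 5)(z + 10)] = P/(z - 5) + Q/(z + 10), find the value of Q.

Cover-up at z = -10: Q = 5/(-10 - 5) = -5/15 = -1/3


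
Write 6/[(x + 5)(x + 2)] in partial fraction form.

6/(x + 5)(x + 2) = A/(x + 5) + B/(x + 2). A = 6/(-5 + 2) = -2, B = 6/(-2 + 5) = 2
Result: -2/(x + 5) + 2/(x + 2)


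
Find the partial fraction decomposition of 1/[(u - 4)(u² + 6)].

Cover-up at u = 4: P = 1/(4² + 6) = 1/22. Then Q = -P = -1/22, R = -P·(0 + 4) = -2/11
Result: (1/22)/(u - 4) - ((1/22)u + 2/11)/(u² + 6)


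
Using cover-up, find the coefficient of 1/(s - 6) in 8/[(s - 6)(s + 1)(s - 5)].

Cover (s - 6), set s=6: 8/[(6 + 1)(6 - 5)] = 8/7


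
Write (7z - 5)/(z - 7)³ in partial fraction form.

(7z - 5) = A(z - 7)² + B(z - 7) + C. At z = 7: C = 7·7 - 5 = 44. Coefficients: A = 0, B = 7
Result: 7/(z - 7)² + 44/(z - 7)³


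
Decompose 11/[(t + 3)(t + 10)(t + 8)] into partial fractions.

Using cover-up method: A = 11/35, B = 11/14, C = -11/10
Result: (11/35)/(t + 3) + (11/14)/(t + 10) - (11/10)/(t + 8)


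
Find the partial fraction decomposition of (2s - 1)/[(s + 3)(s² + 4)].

At s=-3: A = (2·(-3) - 1)/((-3)² + 4) = -7/13. B = -A = 7/13, C = 2 - (-3)·A = 5/13
Result: (-7/13)/(s + 3) + ((7/13)s + 5/13)/(s² + 4)


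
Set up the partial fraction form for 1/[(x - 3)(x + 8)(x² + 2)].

Two linear + quadratic: A/(x - 3) + B/(x + 8) + (Cx + D)/(x² + 2)


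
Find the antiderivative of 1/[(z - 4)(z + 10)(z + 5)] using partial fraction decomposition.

Cover-up: P = 1/126, Q = 1/70, R = -1/45. Decomposition: (1/126)/(z - 4) + (1/70)/(z + 10) - (1/45)/(z + 5). Integrate each term: (1/126) ln|(z - 4)| + (1/70) ln|(z + 10)| - (1/45) ln|(z + 5)| + C


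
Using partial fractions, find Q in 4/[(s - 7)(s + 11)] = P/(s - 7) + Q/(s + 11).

Cover-up at s = -11: Q = 4/(-11 - 7) = -4/18 = -2/9


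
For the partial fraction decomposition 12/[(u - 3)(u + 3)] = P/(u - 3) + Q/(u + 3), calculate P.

Cover-up at u = 3: P = 12/(3 + 3) = 12/6 = 2


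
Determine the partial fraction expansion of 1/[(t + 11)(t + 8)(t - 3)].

Using cover-up method: A = 1/42, B = -1/33, C = 1/154
Result: (1/42)/(t + 11) - (1/33)/(t + 8) + (1/154)/(t - 3)


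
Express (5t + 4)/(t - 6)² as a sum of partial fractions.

(5t + 4) = α(t - 6) + β. At t = 6: β = 5·6 + 4 = 34. Coeff of t: α = 5
Result: 5/(t - 6) + 34/(t - 6)²


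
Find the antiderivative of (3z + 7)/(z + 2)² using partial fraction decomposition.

Decompose: P = 3, Q = 3·(-2) + 7 = 1, so (3z + 7)/(z + 2)² = 3/(z + 2) + 1/(z + 2)². Integrate: ∫ P/(z + 2) dz = 3 ln|(z + 2)|; ∫ Q/(z + 2)² dz = -1/(z + 2). Sum: 3 ln|(z + 2)| - 1/(z + 2) + C


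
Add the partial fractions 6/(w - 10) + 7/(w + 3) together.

Common denominator (w - 10)(w + 3). Numerator: 6(w + 3) + 7(w - 10) = (6w + 18) + (7w - 70) = 13w - 52
Result: (13w - 52)/[(w - 10)(w + 3)]


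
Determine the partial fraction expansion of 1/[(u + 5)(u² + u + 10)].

Cover-up at u = -5: A = 1/((-5)² + 1·(-5) + 10) = 1/30. Then B = -A = -1/30, C = -A·(1 - 5) = 2/15
Result: (1/30)/(u + 5) - ((1/30)u - 2/15)/(u² + u + 10)


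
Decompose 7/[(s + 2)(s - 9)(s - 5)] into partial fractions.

Using cover-up method: P = 1/11, Q = 7/44, R = -1/4
Result: (1/11)/(s + 2) + (7/44)/(s - 9) - (1/4)/(s - 5)


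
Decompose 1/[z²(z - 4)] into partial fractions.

Cover-up at z=4: R = 1/(4 - 0)² = 1/16. Cover-up at z=0: Q = 1/(0 - 4) = -1/4. Comparing z² coeff: P = -R = -1/16
Result: (-1/16)/z - (1/4)/z² + (1/16)/(z - 4)


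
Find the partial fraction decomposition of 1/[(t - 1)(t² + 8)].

Cover-up at t = 1: P = 1/(1² + 8) = 1/9. Then Q = -P = -1/9, R = -P·(0 + 1) = -1/9
Result: (1/9)/(t - 1) - ((1/9)t + 1/9)/(t² + 8)


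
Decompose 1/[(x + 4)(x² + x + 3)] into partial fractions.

Cover-up at x = -4: P = 1/((-4)² + 1·(-4) + 3) = 1/15. Then Q = -P = -1/15, R = -P·(1 - 4) = 1/5
Result: (1/15)/(x + 4) - ((1/15)x - 1/5)/(x² + x + 3)


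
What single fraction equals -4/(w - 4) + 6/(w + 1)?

Common denominator (w - 4)(w + 1). Numerator: -4(w + 1) + 6(w - 4) = (-4w - 4) + (6w - 24) = 2w - 28
Result: (2w - 28)/[(w - 4)(w + 1)]


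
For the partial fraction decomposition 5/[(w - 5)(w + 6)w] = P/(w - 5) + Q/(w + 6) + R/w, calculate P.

Cover-up at w = 5: P = 5/[(5 + 6)(5 - 0)] = 5/[(11)(5)] = 5/55 = 1/11


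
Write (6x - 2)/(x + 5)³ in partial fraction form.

(6x - 2) = α(x + 5)² + β(x + 5) + γ. At x = -5: γ = 6·(-5) - 2 = -32. Coefficients: α = 0, β = 6
Result: 6/(x + 5)² - 32/(x + 5)³


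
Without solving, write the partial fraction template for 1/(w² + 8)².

Repeated quadratic factor: (Pw + Q)/(w² + 8) + (Rw + S)/(w² + 8)²


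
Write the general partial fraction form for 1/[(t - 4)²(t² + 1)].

Repeated linear + quadratic: α/(t - 4) + β/(t - 4)² + (γt + δ)/(t² + 1)


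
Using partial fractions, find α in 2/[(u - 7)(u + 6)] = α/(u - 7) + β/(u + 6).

Cover-up at u = 7: α = 2/(7 + 6) = 2/13


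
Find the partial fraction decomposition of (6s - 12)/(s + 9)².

(6s - 12) = α(s + 9) + β. At s = -9: β = 6·(-9) - 12 = -66. Coeff of s: α = 6
Result: 6/(s + 9) - 66/(s + 9)²


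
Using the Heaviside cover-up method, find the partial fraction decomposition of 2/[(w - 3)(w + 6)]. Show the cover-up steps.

Cover (w - 3): set w=3, get α = 2/(3 + 6) = 2/9. Cover (w + 6): set w=-6, get β = 2/(-6 - 3) = -2/9.
Result: (2/9)/(w - 3) - (2/9)/(w + 6)


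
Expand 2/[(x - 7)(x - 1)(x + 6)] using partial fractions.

Using cover-up method: P = 1/39, Q = -1/21, R = 2/91
Result: (1/39)/(x - 7) - (1/21)/(x - 1) + (2/91)/(x + 6)


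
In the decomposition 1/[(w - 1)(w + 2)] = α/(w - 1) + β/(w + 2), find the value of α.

Cover-up at w = 1: α = 1/(1 + 2) = 1/3


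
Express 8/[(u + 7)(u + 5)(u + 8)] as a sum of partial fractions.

Using cover-up method: α = -4, β = 4/3, γ = 8/3
Result: -4/(u + 7) + (4/3)/(u + 5) + (8/3)/(u + 8)


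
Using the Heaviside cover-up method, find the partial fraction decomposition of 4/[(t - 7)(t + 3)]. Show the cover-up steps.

Cover (t - 7): set t=7, get A = 4/(7 + 3) = 2/5. Cover (t + 3): set t=-3, get B = 4/(-3 - 7) = -2/5.
Result: (2/5)/(t - 7) - (2/5)/(t + 3)


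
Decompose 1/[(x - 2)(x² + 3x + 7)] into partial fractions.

Cover-up at x = 2: P = 1/(2² + 3·2 + 7) = 1/17. Then Q = -P = -1/17, R = -P·(3 + 2) = -5/17
Result: (1/17)/(x - 2) - ((1/17)x + 5/17)/(x² + 3x + 7)


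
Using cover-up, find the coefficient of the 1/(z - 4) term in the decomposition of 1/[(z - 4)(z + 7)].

Cover (z - 4), set z=4: 1/((z + 7) at z=4) = 1/(11) = 1/11


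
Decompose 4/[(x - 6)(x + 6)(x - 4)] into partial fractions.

Using cover-up method: α = 1/6, β = 1/30, γ = -1/5
Result: (1/6)/(x - 6) + (1/30)/(x + 6) - (1/5)/(x - 4)


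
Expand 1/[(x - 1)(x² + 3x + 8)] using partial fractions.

Cover-up at x = 1: α = 1/(1² + 3·1 + 8) = 1/12. Then β = -α = -1/12, γ = -α·(3 + 1) = -1/3
Result: (1/12)/(x - 1) - ((1/12)x + 1/3)/(x² + 3x + 8)


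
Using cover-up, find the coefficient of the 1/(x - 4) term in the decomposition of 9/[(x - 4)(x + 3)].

Cover (x - 4), set x=4: 9/((x + 3) at x=4) = 9/(7) = 9/7


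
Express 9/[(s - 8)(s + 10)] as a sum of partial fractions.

9/(s - 8)(s + 10) = α/(s - 8) + β/(s + 10). α = 9/(8 + 10) = 1/2, β = 9/(-10 - 8) = -1/2
Result: (1/2)/(s - 8) - (1/2)/(s + 10)


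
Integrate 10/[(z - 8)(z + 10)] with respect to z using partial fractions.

Decompose: 10/[(z - 8)(z + 10)] = (5/9)/(z - 8) - (5/9)/(z + 10). Integrate each term: (5/9) ln|(z - 8)| - (5/9) ln|(z + 10)| + C


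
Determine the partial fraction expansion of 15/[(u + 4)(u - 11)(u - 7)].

Using cover-up method: P = 1/11, Q = 1/4, R = -15/44
Result: (1/11)/(u + 4) + (1/4)/(u - 11) - (15/44)/(u - 7)


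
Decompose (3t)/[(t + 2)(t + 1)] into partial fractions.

At t=-2: α = (3·(-2) + 0)/(-2 + 1) = 6. At t=-1: β = (3·(-1) + 0)/(-1 + 2) = -3
Result: 6/(t + 2) - 3/(t + 1)


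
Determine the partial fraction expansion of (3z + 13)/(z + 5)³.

(3z + 13) = A(z + 5)² + B(z + 5) + C. At z = -5: C = 3·(-5) + 13 = -2. Coefficients: A = 0, B = 3
Result: 3/(z + 5)² - 2/(z + 5)³


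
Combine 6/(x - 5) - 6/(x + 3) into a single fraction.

Common denominator (x - 5)(x + 3). Numerator: 6(x + 3) - 6(x - 5) = (6x + 18) - (6x - 30) = 48
Result: (48)/[(x - 5)(x + 3)]


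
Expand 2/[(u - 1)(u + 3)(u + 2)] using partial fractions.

Using cover-up method: A = 1/6, B = 1/2, C = -2/3
Result: (1/6)/(u - 1) + (1/2)/(u + 3) - (2/3)/(u + 2)


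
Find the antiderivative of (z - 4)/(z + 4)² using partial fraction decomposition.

Decompose: P = 1, Q = 1·(-4) - 4 = -8, so (z - 4)/(z + 4)² = 1/(z + 4) - 8/(z + 4)². Integrate: ∫ P/(z + 4) dz = ln|(z + 4)|; ∫ Q/(z + 4)² dz = 8/(z + 4). Sum: ln|(z + 4)| + 8/(z + 4) + C


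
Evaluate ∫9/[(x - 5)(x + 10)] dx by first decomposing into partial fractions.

Decompose: 9/[(x - 5)(x + 10)] = (3/5)/(x - 5) - (3/5)/(x + 10). Integrate each term: (3/5) ln|(x - 5)| - (3/5) ln|(x + 10)| + C


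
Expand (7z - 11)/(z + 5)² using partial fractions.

(7z - 11) = P(z + 5) + Q. At z = -5: Q = 7·(-5) - 11 = -46. Coeff of z: P = 7
Result: 7/(z + 5) - 46/(z + 5)²


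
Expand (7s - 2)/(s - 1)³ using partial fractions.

(7s - 2) = P(s - 1)² + Q(s - 1) + R. At s = 1: R = 7·1 - 2 = 5. Coefficients: P = 0, Q = 7
Result: 7/(s - 1)² + 5/(s - 1)³


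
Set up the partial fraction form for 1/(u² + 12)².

Repeated quadratic factor: (Au + B)/(u² + 12) + (Cu + D)/(u² + 12)²


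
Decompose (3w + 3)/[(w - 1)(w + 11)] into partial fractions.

At w=1: P = (3·1 + 3)/(1 + 11) = 1/2. At w=-11: Q = (3·(-11) + 3)/(-11 - 1) = 5/2
Result: (1/2)/(w - 1) + (5/2)/(w + 11)


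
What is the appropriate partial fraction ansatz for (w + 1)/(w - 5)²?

Repeated linear factor: A/(w - 5) + B/(w - 5)²


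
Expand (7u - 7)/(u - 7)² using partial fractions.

(7u - 7) = A(u - 7) + B. At u = 7: B = 7·7 - 7 = 42. Coeff of u: A = 7
Result: 7/(u - 7) + 42/(u - 7)²


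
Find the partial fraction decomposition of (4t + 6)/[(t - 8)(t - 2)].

At t=8: α = (4·8 + 6)/(8 - 2) = 19/3. At t=2: β = (4·2 + 6)/(2 - 8) = -7/3
Result: (19/3)/(t - 8) - (7/3)/(t - 2)


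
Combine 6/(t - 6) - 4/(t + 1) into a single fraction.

Common denominator (t - 6)(t + 1). Numerator: 6(t + 1) - 4(t - 6) = (6t + 6) - (4t - 24) = 2t + 30
Result: (2t + 30)/[(t - 6)(t + 1)]


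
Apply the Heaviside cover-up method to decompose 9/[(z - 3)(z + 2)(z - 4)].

Cover (z - 3), z=3: P = 9/[(3 + 2)(3 - 4)] = -9/5. Cover (z + 2), z=-2: Q = 9/[(-2 - 3)(-2 - 4)] = 3/10. Cover (z - 4), z=4: R = 9/[(4 - 3)(4 + 2)] = 3/2.
Result: (-9/5)/(z - 3) + (3/10)/(z + 2) + (3/2)/(z - 4)


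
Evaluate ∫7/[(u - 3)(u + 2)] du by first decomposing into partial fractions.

Decompose: 7/[(u - 3)(u + 2)] = (7/5)/(u - 3) - (7/5)/(u + 2). Integrate each term: (7/5) ln|(u - 3)| - (7/5) ln|(u + 2)| + C


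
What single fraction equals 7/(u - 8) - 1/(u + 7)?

Common denominator (u - 8)(u + 7). Numerator: 7(u + 7) - 1(u - 8) = (7u + 49) - (u - 8) = 6u + 57
Result: (6u + 57)/[(u - 8)(u + 7)]


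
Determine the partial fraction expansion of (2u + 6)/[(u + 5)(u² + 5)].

At u=-5: α = (2·(-5) + 6)/((-5)² + 5) = -2/15. β = -α = 2/15, γ = 2 - (-5)·α = 4/3
Result: (-2/15)/(u + 5) + ((2/15)u + 4/3)/(u² + 5)


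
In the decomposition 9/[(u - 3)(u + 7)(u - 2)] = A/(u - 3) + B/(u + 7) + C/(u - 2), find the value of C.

Cover-up at u = 2: C = 9/[(2 - 3)(2 + 7)] = 9/[(-1)(9)] = -9/9 = -1


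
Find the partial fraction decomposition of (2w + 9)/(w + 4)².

(2w + 9) = P(w + 4) + Q. At w = -4: Q = 2·(-4) + 9 = 1. Coeff of w: P = 2
Result: 2/(w + 4) + 1/(w + 4)²


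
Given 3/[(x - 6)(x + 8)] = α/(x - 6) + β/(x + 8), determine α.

Cover-up at x = 6: α = 3/(6 + 8) = 3/14


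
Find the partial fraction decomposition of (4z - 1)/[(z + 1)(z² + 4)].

At z=-1: P = (4·(-1) - 1)/((-1)² + 4) = -1. Q = -P = 1, R = 4 - (-1)·P = 3
Result: -1/(z + 1) + (z + 3)/(z² + 4)


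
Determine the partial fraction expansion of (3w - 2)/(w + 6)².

(3w - 2) = α(w + 6) + β. At w = -6: β = 3·(-6) - 2 = -20. Coeff of w: α = 3
Result: 3/(w + 6) - 20/(w + 6)²


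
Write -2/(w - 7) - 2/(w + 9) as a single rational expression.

Common denominator (w - 7)(w + 9). Numerator: -2(w + 9) - 2(w - 7) = (-2w - 18) - (2w - 14) = -4w - 4
Result: (-4w - 4)/[(w - 7)(w + 9)]


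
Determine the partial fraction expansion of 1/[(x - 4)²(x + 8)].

Cover-up at x=-8: R = 1/(-8 - 4)² = 1/144. Cover-up at x=4: Q = 1/(4 + 8) = 1/12. Comparing x² coeff: P = -R = -1/144
Result: (-1/144)/(x - 4) + (1/12)/(x - 4)² + (1/144)/(x + 8)


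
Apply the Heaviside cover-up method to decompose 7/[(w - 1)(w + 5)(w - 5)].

Cover (w - 1), w=1: P = 7/[(1 + 5)(1 - 5)] = -7/24. Cover (w + 5), w=-5: Q = 7/[(-5 - 1)(-5 - 5)] = 7/60. Cover (w - 5), w=5: R = 7/[(5 - 1)(5 + 5)] = 7/40.
Result: (-7/24)/(w - 1) + (7/60)/(w + 5) + (7/40)/(w - 5)


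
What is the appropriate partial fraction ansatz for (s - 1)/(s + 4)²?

Repeated linear factor: A/(s + 4) + B/(s + 4)²


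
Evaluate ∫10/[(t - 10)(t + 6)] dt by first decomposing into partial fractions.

Decompose: 10/[(t - 10)(t + 6)] = (5/8)/(t - 10) - (5/8)/(t + 6). Integrate each term: (5/8) ln|(t - 10)| - (5/8) ln|(t + 6)| + C


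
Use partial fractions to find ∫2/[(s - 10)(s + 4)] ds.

Decompose: 2/[(s - 10)(s + 4)] = (1/7)/(s - 10) - (1/7)/(s + 4). Integrate each term: (1/7) ln|(s - 10)| - (1/7) ln|(s + 4)| + C


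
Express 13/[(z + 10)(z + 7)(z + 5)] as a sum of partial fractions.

Using cover-up method: α = 13/15, β = -13/6, γ = 13/10
Result: (13/15)/(z + 10) - (13/6)/(z + 7) + (13/10)/(z + 5)


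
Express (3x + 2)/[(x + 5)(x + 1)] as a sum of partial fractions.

At x=-5: α = (3·(-5) + 2)/(-5 + 1) = 13/4. At x=-1: β = (3·(-1) + 2)/(-1 + 5) = -1/4
Result: (13/4)/(x + 5) - (1/4)/(x + 1)


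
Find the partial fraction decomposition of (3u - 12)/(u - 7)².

(3u - 12) = A(u - 7) + B. At u = 7: B = 3·7 - 12 = 9. Coeff of u: A = 3
Result: 3/(u - 7) + 9/(u - 7)²


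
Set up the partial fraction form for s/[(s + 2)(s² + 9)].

Linear + irreducible quadratic: P/(s + 2) + (Qs + R)/(s² + 9)


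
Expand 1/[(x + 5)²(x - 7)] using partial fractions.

Cover-up at x=7: R = 1/(7 + 5)² = 1/144. Cover-up at x=-5: Q = 1/(-5 - 7) = -1/12. Comparing x² coeff: P = -R = -1/144
Result: (-1/144)/(x + 5) - (1/12)/(x + 5)² + (1/144)/(x - 7)


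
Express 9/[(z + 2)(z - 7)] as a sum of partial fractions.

9/(z + 2)(z - 7) = P/(z + 2) + Q/(z - 7). P = 9/(-2 - 7) = -1, Q = 9/(7 + 2) = 1
Result: -1/(z + 2) + 1/(z - 7)


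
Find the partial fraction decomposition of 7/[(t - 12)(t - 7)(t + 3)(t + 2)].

Using Heaviside cover-up: (1/150)/(t - 12) - (7/450)/(t - 7) - (7/150)/(t + 3) + (1/18)/(t + 2)


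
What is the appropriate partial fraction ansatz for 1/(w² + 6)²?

Repeated quadratic factor: (Pw + Q)/(w² + 6) + (Rw + S)/(w² + 6)²


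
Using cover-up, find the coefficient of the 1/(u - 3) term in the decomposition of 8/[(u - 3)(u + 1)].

Cover (u - 3), set u=3: 8/((u + 1) at u=3) = 8/(4) = 2


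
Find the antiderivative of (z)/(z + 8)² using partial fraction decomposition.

Decompose: A = 1, B = 1·(-8) + 0 = -8, so (z)/(z + 8)² = 1/(z + 8) - 8/(z + 8)². Integrate: ∫ A/(z + 8) dz = ln|(z + 8)|; ∫ B/(z + 8)² dz = 8/(z + 8). Sum: ln|(z + 8)| + 8/(z + 8) + C


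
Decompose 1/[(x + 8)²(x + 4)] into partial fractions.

Cover-up at x=-4: γ = 1/(-4 + 8)² = 1/16. Cover-up at x=-8: β = 1/(-8 + 4) = -1/4. Comparing x² coeff: α = -γ = -1/16
Result: (-1/16)/(x + 8) - (1/4)/(x + 8)² + (1/16)/(x + 4)


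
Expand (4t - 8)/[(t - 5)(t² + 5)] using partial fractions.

At t=5: A = (4·5 - 8)/(5² + 5) = 2/5. B = -A = -2/5, C = 4 - 5·A = 2
Result: (2/5)/(t - 5) - ((2/5)t - 2)/(t² + 5)


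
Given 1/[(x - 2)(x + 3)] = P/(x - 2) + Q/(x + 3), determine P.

Cover-up at x = 2: P = 1/(2 + 3) = 1/5


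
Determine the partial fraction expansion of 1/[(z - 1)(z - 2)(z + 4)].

Using cover-up method: P = -1/5, Q = 1/6, R = 1/30
Result: (-1/5)/(z - 1) + (1/6)/(z - 2) + (1/30)/(z + 4)


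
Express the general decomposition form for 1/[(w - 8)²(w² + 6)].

Repeated linear + quadratic: A/(w - 8) + B/(w - 8)² + (Cw + D)/(w² + 6)


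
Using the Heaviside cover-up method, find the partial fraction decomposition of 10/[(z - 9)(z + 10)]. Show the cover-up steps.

Cover (z - 9): set z=9, get P = 10/(9 + 10) = 10/19. Cover (z + 10): set z=-10, get Q = 10/(-10 - 9) = -10/19.
Result: (10/19)/(z - 9) - (10/19)/(z + 10)


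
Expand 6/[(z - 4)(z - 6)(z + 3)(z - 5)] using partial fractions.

Using Heaviside cover-up: (3/7)/(z - 4) + (1/3)/(z - 6) - (1/84)/(z + 3) - (3/4)/(z - 5)


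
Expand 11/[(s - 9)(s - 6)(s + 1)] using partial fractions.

Using cover-up method: P = 11/30, Q = -11/21, R = 11/70
Result: (11/30)/(s - 9) - (11/21)/(s - 6) + (11/70)/(s + 1)


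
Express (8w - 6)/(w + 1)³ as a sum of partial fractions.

(8w - 6) = A(w + 1)² + B(w + 1) + C. At w = -1: C = 8·(-1) - 6 = -14. Coefficients: A = 0, B = 8
Result: 8/(w + 1)² - 14/(w + 1)³


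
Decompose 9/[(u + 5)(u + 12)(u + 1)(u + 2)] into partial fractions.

Using Heaviside cover-up: (3/28)/(u + 5) - (9/770)/(u + 12) + (9/44)/(u + 1) - (3/10)/(u + 2)


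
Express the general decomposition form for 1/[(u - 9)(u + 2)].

Distinct linear factors: α/(u - 9) + β/(u + 2)


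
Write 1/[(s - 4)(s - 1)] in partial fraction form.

1/(s - 4)(s - 1) = P/(s - 4) + Q/(s - 1). P = 1/(4 - 1) = 1/3, Q = 1/(1 - 4) = -1/3
Result: (1/3)/(s - 4) - (1/3)/(s - 1)


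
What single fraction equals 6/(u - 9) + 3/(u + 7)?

Common denominator (u - 9)(u + 7). Numerator: 6(u + 7) + 3(u - 9) = (6u + 42) + (3u - 27) = 9u + 15
Result: (9u + 15)/[(u - 9)(u + 7)]


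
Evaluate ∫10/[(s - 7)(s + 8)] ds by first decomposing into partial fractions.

Decompose: 10/[(s - 7)(s + 8)] = (2/3)/(s - 7) - (2/3)/(s + 8). Integrate each term: (2/3) ln|(s - 7)| - (2/3) ln|(s + 8)| + C


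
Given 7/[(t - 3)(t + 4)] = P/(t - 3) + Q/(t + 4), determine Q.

Cover-up at t = -4: Q = 7/(-4 - 3) = -7/7 = -1


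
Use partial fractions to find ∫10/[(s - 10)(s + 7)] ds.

Decompose: 10/[(s - 10)(s + 7)] = (10/17)/(s - 10) - (10/17)/(s + 7). Integrate each term: (10/17) ln|(s - 10)| - (10/17) ln|(s + 7)| + C


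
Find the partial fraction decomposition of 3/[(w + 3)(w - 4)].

3/(w + 3)(w - 4) = A/(w + 3) + B/(w - 4). A = 3/(-3 - 4) = -3/7, B = 3/(4 + 3) = 3/7
Result: (-3/7)/(w + 3) + (3/7)/(w - 4)


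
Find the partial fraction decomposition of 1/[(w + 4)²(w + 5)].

Cover-up at w=-5: C = 1/(-5 + 4)² = 1. Cover-up at w=-4: B = 1/(-4 + 5) = 1. Comparing w² coeff: A = -C = -1
Result: -1/(w + 4) + 1/(w + 4)² + 1/(w + 5)


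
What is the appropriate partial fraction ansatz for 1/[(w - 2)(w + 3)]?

Distinct linear factors: α/(w - 2) + β/(w + 3)


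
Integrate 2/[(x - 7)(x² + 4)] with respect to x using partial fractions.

Cover-up at x=7: P = 2/(7²+4) = 2/53. Coeff matching: Q = -2/53, R = -14/53. Decomposition: (2/53)/(x - 7) - ((2/53)x + 14/53)/(x² + 4). Integrate: linear → ln, quadratic → (1/2)ln + arctan: (2/53) ln|(x - 7)| - (1/53) ln(x² + 4) - (7/53) arctan(x/2) + C


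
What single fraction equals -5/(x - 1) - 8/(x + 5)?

Common denominator (x - 1)(x + 5). Numerator: -5(x + 5) - 8(x - 1) = (-5x - 25) - (8x - 8) = -13x - 17
Result: (-13x - 17)/[(x - 1)(x + 5)]


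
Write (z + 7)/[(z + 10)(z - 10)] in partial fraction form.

At z=-10: α = (1·(-10) + 7)/(-10 - 10) = 3/20. At z=10: β = (1·10 + 7)/(10 + 10) = 17/20
Result: (3/20)/(z + 10) + (17/20)/(z - 10)


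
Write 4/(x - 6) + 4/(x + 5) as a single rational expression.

Common denominator (x - 6)(x + 5). Numerator: 4(x + 5) + 4(x - 6) = (4x + 20) + (4x - 24) = 8x - 4
Result: (8x - 4)/[(x - 6)(x + 5)]


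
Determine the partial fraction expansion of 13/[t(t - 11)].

13/t(t - 11) = A/t + B/(t - 11). A = 13/(0 - 11) = -13/11, B = 13/(11 - 0) = 13/11
Result: (-13/11)/t + (13/11)/(t - 11)


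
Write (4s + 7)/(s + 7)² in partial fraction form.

(4s + 7) = A(s + 7) + B. At s = -7: B = 4·(-7) + 7 = -21. Coeff of s: A = 4
Result: 4/(s + 7) - 21/(s + 7)²


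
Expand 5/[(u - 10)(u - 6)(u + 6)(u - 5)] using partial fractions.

Using Heaviside cover-up: (1/64)/(u - 10) - (5/48)/(u - 6) - (5/2112)/(u + 6) + (1/11)/(u - 5)


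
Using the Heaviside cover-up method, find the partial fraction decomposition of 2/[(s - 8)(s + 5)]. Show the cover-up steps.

Cover (s - 8): set s=8, get A = 2/(8 + 5) = 2/13. Cover (s + 5): set s=-5, get B = 2/(-5 - 8) = -2/13.
Result: (2/13)/(s - 8) - (2/13)/(s + 5)


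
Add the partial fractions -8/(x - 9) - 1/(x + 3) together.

Common denominator (x - 9)(x + 3). Numerator: -8(x + 3) - 1(x - 9) = (-8x - 24) - (x - 9) = -9x - 15
Result: (-9x - 15)/[(x - 9)(x + 3)]


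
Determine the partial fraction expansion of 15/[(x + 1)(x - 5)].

15/(x + 1)(x - 5) = α/(x + 1) + β/(x - 5). α = 15/(-1 - 5) = -5/2, β = 15/(5 + 1) = 5/2
Result: (-5/2)/(x + 1) + (5/2)/(x - 5)


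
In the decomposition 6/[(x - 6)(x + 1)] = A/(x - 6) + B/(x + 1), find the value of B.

Cover-up at x = -1: B = 6/(-1 - 6) = -6/7


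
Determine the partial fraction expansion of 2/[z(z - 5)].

2/z(z - 5) = P/z + Q/(z - 5). P = 2/(0 - 5) = -2/5, Q = 2/(5 - 0) = 2/5
Result: (-2/5)/z + (2/5)/(z - 5)


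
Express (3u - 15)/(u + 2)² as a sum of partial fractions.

(3u - 15) = A(u + 2) + B. At u = -2: B = 3·(-2) - 15 = -21. Coeff of u: A = 3
Result: 3/(u + 2) - 21/(u + 2)²


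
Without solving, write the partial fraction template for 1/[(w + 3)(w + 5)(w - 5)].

Three distinct linear factors: P/(w + 3) + Q/(w + 5) + R/(w - 5)


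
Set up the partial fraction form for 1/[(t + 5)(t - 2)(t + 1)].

Three distinct linear factors: P/(t + 5) + Q/(t - 2) + R/(t + 1)


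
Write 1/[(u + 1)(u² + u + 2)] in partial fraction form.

Cover-up at u = -1: P = 1/((-1)² + 1·(-1) + 2) = 1/2. Then Q = -P = -1/2, R = -P·(1 - 1) = 0
Result: (1/2)/(u + 1) - ((1/2)u)/(u² + u + 2)


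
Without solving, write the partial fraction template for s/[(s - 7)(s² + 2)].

Linear + irreducible quadratic: A/(s - 7) + (Bs + C)/(s² + 2)


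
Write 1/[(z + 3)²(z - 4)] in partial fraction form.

Cover-up at z=4: R = 1/(4 + 3)² = 1/49. Cover-up at z=-3: Q = 1/(-3 - 4) = -1/7. Comparing z² coeff: P = -R = -1/49
Result: (-1/49)/(z + 3) - (1/7)/(z + 3)² + (1/49)/(z - 4)


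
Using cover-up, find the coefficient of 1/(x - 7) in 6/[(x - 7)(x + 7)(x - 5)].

Cover (x - 7), set x=7: 6/[(7 + 7)(7 - 5)] = 3/14


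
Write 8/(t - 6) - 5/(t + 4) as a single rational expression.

Common denominator (t - 6)(t + 4). Numerator: 8(t + 4) - 5(t - 6) = (8t + 32) - (5t - 30) = 3t + 62
Result: (3t + 62)/[(t - 6)(t + 4)]


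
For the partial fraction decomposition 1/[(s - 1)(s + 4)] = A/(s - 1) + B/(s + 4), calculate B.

Cover-up at s = -4: B = 1/(-4 - 1) = -1/5


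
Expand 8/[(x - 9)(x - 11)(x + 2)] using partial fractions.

Using cover-up method: A = -4/11, B = 4/13, C = 8/143
Result: (-4/11)/(x - 9) + (4/13)/(x - 11) + (8/143)/(x + 2)


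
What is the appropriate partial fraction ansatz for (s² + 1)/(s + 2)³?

Repeated linear factor (power 3): A/(s + 2) + B/(s + 2)² + C/(s + 2)³


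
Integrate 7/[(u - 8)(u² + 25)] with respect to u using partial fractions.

Cover-up at u=8: P = 7/(8²+25) = 7/89. Coeff matching: Q = -7/89, R = -56/89. Decomposition: (7/89)/(u - 8) - ((7/89)u + 56/89)/(u² + 25). Integrate: linear → ln, quadratic → (1/2)ln + arctan: (7/89) ln|(u - 8)| - (7/178) ln(u² + 25) - (56/445) arctan(u/5) + C


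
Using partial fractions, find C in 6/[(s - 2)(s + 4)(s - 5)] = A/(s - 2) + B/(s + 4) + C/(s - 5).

Cover-up at s = 5: C = 6/[(5 - 2)(5 + 4)] = 6/[(3)(9)] = 6/27 = 2/9


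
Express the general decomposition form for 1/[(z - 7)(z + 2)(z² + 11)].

Two linear + quadratic: α/(z - 7) + β/(z + 2) + (γz + δ)/(z² + 11)


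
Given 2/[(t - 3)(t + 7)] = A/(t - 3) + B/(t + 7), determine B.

Cover-up at t = -7: B = 2/(-7 - 3) = -2/10 = -1/5


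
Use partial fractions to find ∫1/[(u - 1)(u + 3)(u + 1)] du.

Cover-up: A = 1/8, B = 1/8, C = -1/4. Decomposition: (1/8)/(u - 1) + (1/8)/(u + 3) - (1/4)/(u + 1). Integrate each term: (1/8) ln|(u - 1)| + (1/8) ln|(u + 3)| - (1/4) ln|(u + 1)| + C


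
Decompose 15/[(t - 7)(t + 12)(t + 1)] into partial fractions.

Using cover-up method: P = 15/152, Q = 15/209, R = -15/88
Result: (15/152)/(t - 7) + (15/209)/(t + 12) - (15/88)/(t + 1)


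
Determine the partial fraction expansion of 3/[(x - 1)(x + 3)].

3/(x - 1)(x + 3) = α/(x - 1) + β/(x + 3). α = 3/(1 + 3) = 3/4, β = 3/(-3 - 1) = -3/4
Result: (3/4)/(x - 1) - (3/4)/(x + 3)


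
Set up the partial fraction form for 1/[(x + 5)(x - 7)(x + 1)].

Three distinct linear factors: A/(x + 5) + B/(x - 7) + C/(x + 1)


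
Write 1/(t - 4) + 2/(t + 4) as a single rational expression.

Common denominator (t - 4)(t + 4). Numerator: 1(t + 4) + 2(t - 4) = (t + 4) + (2t - 8) = 3t - 4
Result: (3t - 4)/[(t - 4)(t + 4)]


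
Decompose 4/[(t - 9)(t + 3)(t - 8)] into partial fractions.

Using cover-up method: P = 1/3, Q = 1/33, R = -4/11
Result: (1/3)/(t - 9) + (1/33)/(t + 3) - (4/11)/(t - 8)


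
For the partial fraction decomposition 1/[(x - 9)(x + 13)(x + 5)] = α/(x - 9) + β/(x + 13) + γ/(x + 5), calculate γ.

Cover-up at x = -5: γ = 1/[(-5 - 9)(-5 + 13)] = 1/[(-14)(8)] = -1/112


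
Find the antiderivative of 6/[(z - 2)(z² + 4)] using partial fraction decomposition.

Cover-up at z=2: α = 6/(2²+4) = 3/4. Coeff matching: β = -3/4, γ = -3/2. Decomposition: (3/4)/(z - 2) - ((3/4)z + 3/2)/(z² + 4). Integrate: linear → ln, quadratic → (1/2)ln + arctan: (3/4) ln|(z - 2)| - (3/8) ln(z² + 4) - (3/4) arctan(z/2) + C


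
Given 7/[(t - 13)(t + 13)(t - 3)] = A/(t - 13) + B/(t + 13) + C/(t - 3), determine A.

Cover-up at t = 13: A = 7/[(13 + 13)(13 - 3)] = 7/[(26)(10)] = 7/260


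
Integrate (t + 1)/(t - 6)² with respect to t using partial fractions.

Decompose: A = 1, B = 1·6 + 1 = 7, so (t + 1)/(t - 6)² = 1/(t - 6) + 7/(t - 6)². Integrate: ∫ A/(t - 6) dt = ln|(t - 6)|; ∫ B/(t - 6)² dt = -7/(t - 6). Sum: ln|(t - 6)| - 7/(t - 6) + C


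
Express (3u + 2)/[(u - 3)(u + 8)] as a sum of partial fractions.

At u=3: A = (3·3 + 2)/(3 + 8) = 1. At u=-8: B = (3·(-8) + 2)/(-8 - 3) = 2
Result: 1/(u - 3) + 2/(u + 8)


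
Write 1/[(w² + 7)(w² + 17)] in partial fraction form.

Coefficient matching gives P = R = 0, Q = 1/(17-7) = 1/10, S = -Q = -1/10
Result: (1/10)/(w² + 7) - (1/10)/(w² + 17)


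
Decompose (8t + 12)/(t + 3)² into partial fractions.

(8t + 12) = A(t + 3) + B. At t = -3: B = 8·(-3) + 12 = -12. Coeff of t: A = 8
Result: 8/(t + 3) - 12/(t + 3)²


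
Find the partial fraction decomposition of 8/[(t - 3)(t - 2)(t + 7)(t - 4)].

Using Heaviside cover-up: (-4/5)/(t - 3) + (4/9)/(t - 2) - (4/495)/(t + 7) + (4/11)/(t - 4)
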